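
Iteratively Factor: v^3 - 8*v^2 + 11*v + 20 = (v - 4)*(v^2 - 4*v - 5) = (v - 5)*(v - 4)*(v + 1)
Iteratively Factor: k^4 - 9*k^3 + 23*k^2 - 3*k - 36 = (k - 3)*(k^3 - 6*k^2 + 5*k + 12) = (k - 3)^2*(k^2 - 3*k - 4) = (k - 4)*(k - 3)^2*(k + 1)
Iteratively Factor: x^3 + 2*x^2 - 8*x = (x)*(x^2 + 2*x - 8) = x*(x - 2)*(x + 4)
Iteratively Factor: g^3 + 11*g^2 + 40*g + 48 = (g + 4)*(g^2 + 7*g + 12) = (g + 4)^2*(g + 3)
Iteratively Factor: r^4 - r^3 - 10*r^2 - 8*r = (r)*(r^3 - r^2 - 10*r - 8) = r*(r + 2)*(r^2 - 3*r - 4) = r*(r - 4)*(r + 2)*(r + 1)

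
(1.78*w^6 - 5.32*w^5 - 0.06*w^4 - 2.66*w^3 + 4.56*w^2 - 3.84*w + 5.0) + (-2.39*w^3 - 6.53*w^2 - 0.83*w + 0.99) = 1.78*w^6 - 5.32*w^5 - 0.06*w^4 - 5.05*w^3 - 1.97*w^2 - 4.67*w + 5.99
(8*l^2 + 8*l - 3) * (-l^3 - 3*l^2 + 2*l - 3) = -8*l^5 - 32*l^4 - 5*l^3 + l^2 - 30*l + 9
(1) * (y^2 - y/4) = y^2 - y/4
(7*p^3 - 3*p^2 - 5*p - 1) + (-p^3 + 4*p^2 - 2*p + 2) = 6*p^3 + p^2 - 7*p + 1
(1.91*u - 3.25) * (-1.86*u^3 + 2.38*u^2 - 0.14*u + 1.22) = -3.5526*u^4 + 10.5908*u^3 - 8.0024*u^2 + 2.7852*u - 3.965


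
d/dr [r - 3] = 1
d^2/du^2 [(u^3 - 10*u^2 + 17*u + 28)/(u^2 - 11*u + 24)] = 8*(u^3 + 3*u^2 - 105*u + 361)/(u^6 - 33*u^5 + 435*u^4 - 2915*u^3 + 10440*u^2 - 19008*u + 13824)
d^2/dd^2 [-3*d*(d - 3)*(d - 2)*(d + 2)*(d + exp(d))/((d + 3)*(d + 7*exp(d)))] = 18*(d^8*exp(d) - 7*d^7*exp(2*d) + 7*d^7*exp(d) - d^7 + 35*d^6*exp(2*d) - 8*d^6*exp(d) - 7*d^6 + 238*d^5*exp(2*d) - 168*d^5*exp(d) - 9*d^5 - 49*d^4*exp(3*d) - 742*d^4*exp(2*d) - 255*d^4*exp(d) + 27*d^4 - 343*d^3*exp(3*d) - 2821*d^3*exp(2*d) + 525*d^3*exp(d) + 24*d^3 - 441*d^2*exp(3*d) + 2583*d^2*exp(2*d) + 504*d^2*exp(d) + 1323*d*exp(3*d) + 5040*d*exp(2*d) + 1176*exp(3*d) - 1512*exp(2*d))/(d^6 + 21*d^5*exp(d) + 9*d^5 + 147*d^4*exp(2*d) + 189*d^4*exp(d) + 27*d^4 + 343*d^3*exp(3*d) + 1323*d^3*exp(2*d) + 567*d^3*exp(d) + 27*d^3 + 3087*d^2*exp(3*d) + 3969*d^2*exp(2*d) + 567*d^2*exp(d) + 9261*d*exp(3*d) + 3969*d*exp(2*d) + 9261*exp(3*d))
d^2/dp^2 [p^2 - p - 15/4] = 2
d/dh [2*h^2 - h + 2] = 4*h - 1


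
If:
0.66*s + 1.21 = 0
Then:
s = -1.83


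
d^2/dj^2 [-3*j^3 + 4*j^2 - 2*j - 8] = 8 - 18*j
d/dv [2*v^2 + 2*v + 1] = 4*v + 2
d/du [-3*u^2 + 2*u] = 2 - 6*u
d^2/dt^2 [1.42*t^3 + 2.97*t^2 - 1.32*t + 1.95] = 8.52*t + 5.94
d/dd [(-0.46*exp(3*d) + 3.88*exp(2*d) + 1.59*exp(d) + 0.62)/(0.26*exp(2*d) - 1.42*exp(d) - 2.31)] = (-0.1196*exp(4*d) + 1.3064*exp(3*d) - 2.7352*exp(2*d) - 18.248*exp(d) - 2.7925)*exp(d)/(0.0676*exp(4*d) - 0.7384*exp(3*d) + 0.8152*exp(2*d) + 6.5604*exp(d) + 5.3361)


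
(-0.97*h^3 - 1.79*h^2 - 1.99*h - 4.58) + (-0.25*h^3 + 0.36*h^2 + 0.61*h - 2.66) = -1.22*h^3 - 1.43*h^2 - 1.38*h - 7.24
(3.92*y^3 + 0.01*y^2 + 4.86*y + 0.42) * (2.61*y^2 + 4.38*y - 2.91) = 10.2312*y^5 + 17.1957*y^4 + 1.3212*y^3 + 22.3539*y^2 - 12.303*y - 1.2222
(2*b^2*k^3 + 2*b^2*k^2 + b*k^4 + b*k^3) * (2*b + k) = 4*b^3*k^3 + 4*b^3*k^2 + 4*b^2*k^4 + 4*b^2*k^3 + b*k^5 + b*k^4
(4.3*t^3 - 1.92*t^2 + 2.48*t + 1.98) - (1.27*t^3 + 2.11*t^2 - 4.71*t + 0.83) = 3.03*t^3 - 4.03*t^2 + 7.19*t + 1.15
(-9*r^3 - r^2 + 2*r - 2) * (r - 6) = -9*r^4 + 53*r^3 + 8*r^2 - 14*r + 12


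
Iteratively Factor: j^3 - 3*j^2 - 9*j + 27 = (j + 3)*(j^2 - 6*j + 9) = (j - 3)*(j + 3)*(j - 3)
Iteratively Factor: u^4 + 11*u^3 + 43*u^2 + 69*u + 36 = (u + 3)*(u^3 + 8*u^2 + 19*u + 12) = (u + 1)*(u + 3)*(u^2 + 7*u + 12) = (u + 1)*(u + 3)^2*(u + 4)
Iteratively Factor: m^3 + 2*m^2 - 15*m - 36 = (m + 3)*(m^2 - m - 12) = (m + 3)^2*(m - 4)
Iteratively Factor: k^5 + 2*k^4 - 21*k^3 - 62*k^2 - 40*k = (k)*(k^4 + 2*k^3 - 21*k^2 - 62*k - 40) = k*(k - 5)*(k^3 + 7*k^2 + 14*k + 8) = k*(k - 5)*(k + 2)*(k^2 + 5*k + 4) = k*(k - 5)*(k + 1)*(k + 2)*(k + 4)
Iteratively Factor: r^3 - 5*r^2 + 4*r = (r)*(r^2 - 5*r + 4) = r*(r - 4)*(r - 1)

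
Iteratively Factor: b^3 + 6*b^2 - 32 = (b + 4)*(b^2 + 2*b - 8) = (b + 4)^2*(b - 2)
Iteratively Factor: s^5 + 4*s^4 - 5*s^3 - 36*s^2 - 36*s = (s + 2)*(s^4 + 2*s^3 - 9*s^2 - 18*s) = (s - 3)*(s + 2)*(s^3 + 5*s^2 + 6*s) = (s - 3)*(s + 2)*(s + 3)*(s^2 + 2*s) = (s - 3)*(s + 2)^2*(s + 3)*(s)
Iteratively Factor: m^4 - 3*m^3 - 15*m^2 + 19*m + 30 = (m - 5)*(m^3 + 2*m^2 - 5*m - 6) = (m - 5)*(m + 1)*(m^2 + m - 6) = (m - 5)*(m - 2)*(m + 1)*(m + 3)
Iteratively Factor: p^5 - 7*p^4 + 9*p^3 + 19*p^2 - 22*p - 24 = (p - 2)*(p^4 - 5*p^3 - p^2 + 17*p + 12) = (p - 3)*(p - 2)*(p^3 - 2*p^2 - 7*p - 4) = (p - 4)*(p - 3)*(p - 2)*(p^2 + 2*p + 1) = (p - 4)*(p - 3)*(p - 2)*(p + 1)*(p + 1)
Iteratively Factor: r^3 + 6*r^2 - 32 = (r - 2)*(r^2 + 8*r + 16) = (r - 2)*(r + 4)*(r + 4)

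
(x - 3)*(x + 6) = x^2 + 3*x - 18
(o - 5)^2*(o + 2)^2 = o^4 - 6*o^3 - 11*o^2 + 60*o + 100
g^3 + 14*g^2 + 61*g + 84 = (g + 3)*(g + 4)*(g + 7)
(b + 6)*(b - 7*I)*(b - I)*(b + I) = b^4 + 6*b^3 - 7*I*b^3 + b^2 - 42*I*b^2 + 6*b - 7*I*b - 42*I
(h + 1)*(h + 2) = h^2 + 3*h + 2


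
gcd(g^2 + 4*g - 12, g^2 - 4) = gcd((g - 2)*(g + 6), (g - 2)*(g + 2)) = g - 2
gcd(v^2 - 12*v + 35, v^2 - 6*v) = 1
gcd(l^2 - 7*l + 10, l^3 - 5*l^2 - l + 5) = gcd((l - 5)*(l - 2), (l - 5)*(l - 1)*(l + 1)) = l - 5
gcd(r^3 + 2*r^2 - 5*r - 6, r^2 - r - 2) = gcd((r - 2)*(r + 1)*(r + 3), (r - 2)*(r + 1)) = r^2 - r - 2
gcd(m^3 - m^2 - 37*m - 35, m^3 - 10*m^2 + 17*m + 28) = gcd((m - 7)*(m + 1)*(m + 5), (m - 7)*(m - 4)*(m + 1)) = m^2 - 6*m - 7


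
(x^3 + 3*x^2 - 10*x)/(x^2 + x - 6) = x*(x + 5)/(x + 3)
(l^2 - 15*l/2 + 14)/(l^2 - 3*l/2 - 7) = (l - 4)/(l + 2)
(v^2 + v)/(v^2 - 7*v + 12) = v*(v + 1)/(v^2 - 7*v + 12)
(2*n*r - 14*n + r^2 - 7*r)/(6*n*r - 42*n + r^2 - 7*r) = (2*n + r)/(6*n + r)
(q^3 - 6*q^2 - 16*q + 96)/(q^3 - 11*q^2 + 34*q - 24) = (q + 4)/(q - 1)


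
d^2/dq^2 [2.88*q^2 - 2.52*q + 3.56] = 5.76000000000000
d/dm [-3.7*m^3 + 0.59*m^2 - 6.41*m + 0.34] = -11.1*m^2 + 1.18*m - 6.41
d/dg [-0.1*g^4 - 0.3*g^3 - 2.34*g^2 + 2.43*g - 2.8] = -0.4*g^3 - 0.9*g^2 - 4.68*g + 2.43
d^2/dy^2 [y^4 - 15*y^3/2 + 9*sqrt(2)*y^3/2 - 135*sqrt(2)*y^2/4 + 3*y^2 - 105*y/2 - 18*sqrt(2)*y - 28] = 12*y^2 - 45*y + 27*sqrt(2)*y - 135*sqrt(2)/2 + 6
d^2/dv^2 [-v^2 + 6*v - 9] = -2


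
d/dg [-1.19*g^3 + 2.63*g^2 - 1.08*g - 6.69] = -3.57*g^2 + 5.26*g - 1.08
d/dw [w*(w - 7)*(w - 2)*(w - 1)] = 4*w^3 - 30*w^2 + 46*w - 14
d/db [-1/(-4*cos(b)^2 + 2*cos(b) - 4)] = (4*cos(b) - 1)*sin(b)/(2*(-cos(b) + cos(2*b) + 3)^2)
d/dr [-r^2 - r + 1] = -2*r - 1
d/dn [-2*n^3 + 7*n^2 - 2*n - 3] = -6*n^2 + 14*n - 2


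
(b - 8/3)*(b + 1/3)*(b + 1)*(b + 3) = b^4 + 5*b^3/3 - 65*b^2/9 - 95*b/9 - 8/3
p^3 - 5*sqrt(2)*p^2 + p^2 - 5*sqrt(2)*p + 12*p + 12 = (p + 1)*(p - 3*sqrt(2))*(p - 2*sqrt(2))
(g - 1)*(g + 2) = g^2 + g - 2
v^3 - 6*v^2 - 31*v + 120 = (v - 8)*(v - 3)*(v + 5)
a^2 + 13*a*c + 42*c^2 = (a + 6*c)*(a + 7*c)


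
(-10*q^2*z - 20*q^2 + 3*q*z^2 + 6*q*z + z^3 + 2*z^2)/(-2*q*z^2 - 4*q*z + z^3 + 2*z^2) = (5*q + z)/z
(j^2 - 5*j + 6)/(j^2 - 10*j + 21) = (j - 2)/(j - 7)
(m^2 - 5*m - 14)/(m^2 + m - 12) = (m^2 - 5*m - 14)/(m^2 + m - 12)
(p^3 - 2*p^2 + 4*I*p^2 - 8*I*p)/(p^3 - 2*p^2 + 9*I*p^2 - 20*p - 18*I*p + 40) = p/(p + 5*I)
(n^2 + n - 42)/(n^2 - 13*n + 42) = (n + 7)/(n - 7)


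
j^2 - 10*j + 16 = (j - 8)*(j - 2)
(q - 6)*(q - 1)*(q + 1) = q^3 - 6*q^2 - q + 6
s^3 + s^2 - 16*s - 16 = (s - 4)*(s + 1)*(s + 4)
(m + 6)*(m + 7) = m^2 + 13*m + 42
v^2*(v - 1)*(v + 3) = v^4 + 2*v^3 - 3*v^2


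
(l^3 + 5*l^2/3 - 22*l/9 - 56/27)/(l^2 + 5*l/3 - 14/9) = (9*l^2 - 6*l - 8)/(3*(3*l - 2))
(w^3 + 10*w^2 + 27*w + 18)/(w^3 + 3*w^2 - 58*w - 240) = (w^2 + 4*w + 3)/(w^2 - 3*w - 40)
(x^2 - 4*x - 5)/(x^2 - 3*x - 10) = (x + 1)/(x + 2)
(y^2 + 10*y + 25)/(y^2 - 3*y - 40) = (y + 5)/(y - 8)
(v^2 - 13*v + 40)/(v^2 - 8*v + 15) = (v - 8)/(v - 3)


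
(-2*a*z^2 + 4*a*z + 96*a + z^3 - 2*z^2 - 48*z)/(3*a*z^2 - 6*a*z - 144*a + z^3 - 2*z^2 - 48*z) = (-2*a + z)/(3*a + z)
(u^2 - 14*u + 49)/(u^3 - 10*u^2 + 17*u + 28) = (u - 7)/(u^2 - 3*u - 4)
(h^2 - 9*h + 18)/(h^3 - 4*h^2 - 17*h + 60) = (h - 6)/(h^2 - h - 20)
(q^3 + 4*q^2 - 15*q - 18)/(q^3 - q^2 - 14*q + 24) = (q^2 + 7*q + 6)/(q^2 + 2*q - 8)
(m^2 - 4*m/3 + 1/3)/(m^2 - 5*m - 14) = (-3*m^2 + 4*m - 1)/(3*(-m^2 + 5*m + 14))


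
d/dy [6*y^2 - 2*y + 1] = 12*y - 2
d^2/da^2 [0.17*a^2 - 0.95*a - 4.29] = 0.340000000000000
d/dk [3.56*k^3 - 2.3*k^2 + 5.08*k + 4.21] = 10.68*k^2 - 4.6*k + 5.08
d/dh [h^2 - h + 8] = 2*h - 1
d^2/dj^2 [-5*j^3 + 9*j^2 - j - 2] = 18 - 30*j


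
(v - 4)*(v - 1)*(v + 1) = v^3 - 4*v^2 - v + 4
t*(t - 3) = t^2 - 3*t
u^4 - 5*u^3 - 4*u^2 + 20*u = u*(u - 5)*(u - 2)*(u + 2)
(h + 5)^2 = h^2 + 10*h + 25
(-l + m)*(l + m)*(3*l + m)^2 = -9*l^4 - 6*l^3*m + 8*l^2*m^2 + 6*l*m^3 + m^4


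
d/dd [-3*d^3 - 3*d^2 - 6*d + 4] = -9*d^2 - 6*d - 6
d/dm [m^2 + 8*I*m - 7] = 2*m + 8*I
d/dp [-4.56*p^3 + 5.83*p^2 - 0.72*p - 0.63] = -13.68*p^2 + 11.66*p - 0.72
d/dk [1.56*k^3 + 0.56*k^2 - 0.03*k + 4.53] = 4.68*k^2 + 1.12*k - 0.03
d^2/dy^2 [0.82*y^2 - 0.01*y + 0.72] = 1.64000000000000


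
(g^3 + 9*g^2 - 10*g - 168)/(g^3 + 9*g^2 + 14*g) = (g^2 + 2*g - 24)/(g*(g + 2))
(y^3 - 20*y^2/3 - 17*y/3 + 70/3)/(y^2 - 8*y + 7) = (3*y^2 + y - 10)/(3*(y - 1))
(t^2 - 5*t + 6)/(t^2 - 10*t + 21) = (t - 2)/(t - 7)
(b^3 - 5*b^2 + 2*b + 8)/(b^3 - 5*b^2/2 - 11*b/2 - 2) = 2*(b - 2)/(2*b + 1)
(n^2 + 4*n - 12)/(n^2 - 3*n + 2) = (n + 6)/(n - 1)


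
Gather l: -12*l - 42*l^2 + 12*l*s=-42*l^2 + l*(12*s - 12)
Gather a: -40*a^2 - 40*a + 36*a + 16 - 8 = -40*a^2 - 4*a + 8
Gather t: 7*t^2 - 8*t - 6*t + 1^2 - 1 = 7*t^2 - 14*t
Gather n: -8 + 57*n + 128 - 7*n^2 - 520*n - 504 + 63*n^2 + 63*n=56*n^2 - 400*n - 384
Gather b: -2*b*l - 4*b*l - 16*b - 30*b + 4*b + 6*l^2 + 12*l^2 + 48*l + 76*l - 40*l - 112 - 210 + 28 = b*(-6*l - 42) + 18*l^2 + 84*l - 294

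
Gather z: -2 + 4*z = 4*z - 2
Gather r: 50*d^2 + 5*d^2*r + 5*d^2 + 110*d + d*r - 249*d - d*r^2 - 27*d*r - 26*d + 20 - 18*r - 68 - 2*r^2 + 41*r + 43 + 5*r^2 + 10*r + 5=55*d^2 - 165*d + r^2*(3 - d) + r*(5*d^2 - 26*d + 33)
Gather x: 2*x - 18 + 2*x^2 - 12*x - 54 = 2*x^2 - 10*x - 72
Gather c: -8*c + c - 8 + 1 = -7*c - 7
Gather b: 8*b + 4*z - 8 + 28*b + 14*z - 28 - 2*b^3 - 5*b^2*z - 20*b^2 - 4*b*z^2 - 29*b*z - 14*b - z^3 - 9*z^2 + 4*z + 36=-2*b^3 + b^2*(-5*z - 20) + b*(-4*z^2 - 29*z + 22) - z^3 - 9*z^2 + 22*z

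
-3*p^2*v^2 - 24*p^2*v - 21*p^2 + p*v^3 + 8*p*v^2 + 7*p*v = (-3*p + v)*(v + 7)*(p*v + p)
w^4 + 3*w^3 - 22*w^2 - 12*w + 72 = (w - 3)*(w - 2)*(w + 2)*(w + 6)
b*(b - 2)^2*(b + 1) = b^4 - 3*b^3 + 4*b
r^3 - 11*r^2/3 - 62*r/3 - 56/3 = (r - 7)*(r + 4/3)*(r + 2)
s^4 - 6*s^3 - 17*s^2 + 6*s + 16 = (s - 8)*(s - 1)*(s + 1)*(s + 2)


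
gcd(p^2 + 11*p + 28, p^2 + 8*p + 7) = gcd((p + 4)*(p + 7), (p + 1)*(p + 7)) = p + 7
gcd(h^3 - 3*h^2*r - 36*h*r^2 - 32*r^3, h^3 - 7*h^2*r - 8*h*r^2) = -h^2 + 7*h*r + 8*r^2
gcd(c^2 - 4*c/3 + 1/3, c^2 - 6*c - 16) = 1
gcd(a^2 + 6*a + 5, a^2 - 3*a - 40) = a + 5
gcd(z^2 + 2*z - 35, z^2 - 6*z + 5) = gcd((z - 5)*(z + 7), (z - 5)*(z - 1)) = z - 5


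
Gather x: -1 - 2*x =-2*x - 1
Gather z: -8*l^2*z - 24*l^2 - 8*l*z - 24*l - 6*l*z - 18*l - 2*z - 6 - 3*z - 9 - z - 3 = -24*l^2 - 42*l + z*(-8*l^2 - 14*l - 6) - 18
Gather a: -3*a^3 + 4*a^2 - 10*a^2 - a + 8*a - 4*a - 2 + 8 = -3*a^3 - 6*a^2 + 3*a + 6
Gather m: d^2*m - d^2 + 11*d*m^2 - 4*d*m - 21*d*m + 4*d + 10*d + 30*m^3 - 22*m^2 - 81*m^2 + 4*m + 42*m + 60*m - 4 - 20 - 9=-d^2 + 14*d + 30*m^3 + m^2*(11*d - 103) + m*(d^2 - 25*d + 106) - 33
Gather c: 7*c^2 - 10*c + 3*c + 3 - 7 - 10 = 7*c^2 - 7*c - 14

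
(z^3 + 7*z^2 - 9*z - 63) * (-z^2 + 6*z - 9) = -z^5 - z^4 + 42*z^3 - 54*z^2 - 297*z + 567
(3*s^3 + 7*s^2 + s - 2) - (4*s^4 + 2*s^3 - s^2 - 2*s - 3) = -4*s^4 + s^3 + 8*s^2 + 3*s + 1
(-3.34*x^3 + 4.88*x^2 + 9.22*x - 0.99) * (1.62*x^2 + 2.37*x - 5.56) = -5.4108*x^5 - 0.0101999999999993*x^4 + 45.0724*x^3 - 6.88519999999999*x^2 - 53.6095*x + 5.5044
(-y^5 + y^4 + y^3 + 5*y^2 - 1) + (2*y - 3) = -y^5 + y^4 + y^3 + 5*y^2 + 2*y - 4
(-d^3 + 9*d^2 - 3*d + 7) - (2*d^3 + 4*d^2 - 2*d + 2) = -3*d^3 + 5*d^2 - d + 5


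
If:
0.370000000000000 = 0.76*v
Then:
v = 0.49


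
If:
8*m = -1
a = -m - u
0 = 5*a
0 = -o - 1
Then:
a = 0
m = -1/8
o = -1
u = 1/8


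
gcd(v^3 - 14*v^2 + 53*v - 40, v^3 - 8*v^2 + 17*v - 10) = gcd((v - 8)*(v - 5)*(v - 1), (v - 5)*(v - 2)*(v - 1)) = v^2 - 6*v + 5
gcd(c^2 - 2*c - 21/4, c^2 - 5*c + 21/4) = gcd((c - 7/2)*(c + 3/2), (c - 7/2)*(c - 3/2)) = c - 7/2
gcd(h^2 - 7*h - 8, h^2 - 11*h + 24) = h - 8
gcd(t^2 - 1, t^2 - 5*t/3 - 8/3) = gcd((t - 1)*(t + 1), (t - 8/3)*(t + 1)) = t + 1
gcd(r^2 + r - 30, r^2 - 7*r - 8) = 1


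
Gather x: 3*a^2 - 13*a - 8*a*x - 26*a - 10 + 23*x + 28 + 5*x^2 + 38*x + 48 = 3*a^2 - 39*a + 5*x^2 + x*(61 - 8*a) + 66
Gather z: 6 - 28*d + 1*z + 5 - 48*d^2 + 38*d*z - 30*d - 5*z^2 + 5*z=-48*d^2 - 58*d - 5*z^2 + z*(38*d + 6) + 11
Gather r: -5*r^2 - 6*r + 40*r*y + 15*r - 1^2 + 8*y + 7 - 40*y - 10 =-5*r^2 + r*(40*y + 9) - 32*y - 4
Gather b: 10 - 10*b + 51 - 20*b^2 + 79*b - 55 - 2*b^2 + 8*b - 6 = -22*b^2 + 77*b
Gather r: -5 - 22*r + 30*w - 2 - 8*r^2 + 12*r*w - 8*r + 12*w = -8*r^2 + r*(12*w - 30) + 42*w - 7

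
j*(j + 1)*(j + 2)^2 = j^4 + 5*j^3 + 8*j^2 + 4*j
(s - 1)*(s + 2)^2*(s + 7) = s^4 + 10*s^3 + 21*s^2 - 4*s - 28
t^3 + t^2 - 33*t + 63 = (t - 3)^2*(t + 7)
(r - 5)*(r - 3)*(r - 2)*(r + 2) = r^4 - 8*r^3 + 11*r^2 + 32*r - 60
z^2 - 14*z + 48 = (z - 8)*(z - 6)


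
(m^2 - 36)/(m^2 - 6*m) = (m + 6)/m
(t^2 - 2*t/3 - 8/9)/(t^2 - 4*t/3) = (t + 2/3)/t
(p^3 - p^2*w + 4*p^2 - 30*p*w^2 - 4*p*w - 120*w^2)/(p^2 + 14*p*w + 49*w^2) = (p^3 - p^2*w + 4*p^2 - 30*p*w^2 - 4*p*w - 120*w^2)/(p^2 + 14*p*w + 49*w^2)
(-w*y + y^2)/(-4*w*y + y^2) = (w - y)/(4*w - y)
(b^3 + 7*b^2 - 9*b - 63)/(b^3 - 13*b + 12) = (b^2 + 10*b + 21)/(b^2 + 3*b - 4)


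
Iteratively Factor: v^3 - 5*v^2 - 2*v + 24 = (v - 3)*(v^2 - 2*v - 8) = (v - 3)*(v + 2)*(v - 4)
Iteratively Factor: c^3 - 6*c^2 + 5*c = (c)*(c^2 - 6*c + 5) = c*(c - 1)*(c - 5)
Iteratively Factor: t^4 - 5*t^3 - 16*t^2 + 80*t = (t - 5)*(t^3 - 16*t) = (t - 5)*(t - 4)*(t^2 + 4*t) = (t - 5)*(t - 4)*(t + 4)*(t)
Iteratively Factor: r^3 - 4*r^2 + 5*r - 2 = (r - 1)*(r^2 - 3*r + 2) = (r - 2)*(r - 1)*(r - 1)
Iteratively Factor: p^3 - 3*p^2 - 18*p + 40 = (p + 4)*(p^2 - 7*p + 10) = (p - 2)*(p + 4)*(p - 5)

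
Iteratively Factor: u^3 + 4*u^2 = (u)*(u^2 + 4*u) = u^2*(u + 4)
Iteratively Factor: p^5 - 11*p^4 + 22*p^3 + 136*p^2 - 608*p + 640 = (p - 4)*(p^4 - 7*p^3 - 6*p^2 + 112*p - 160) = (p - 4)*(p + 4)*(p^3 - 11*p^2 + 38*p - 40) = (p - 5)*(p - 4)*(p + 4)*(p^2 - 6*p + 8) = (p - 5)*(p - 4)*(p - 2)*(p + 4)*(p - 4)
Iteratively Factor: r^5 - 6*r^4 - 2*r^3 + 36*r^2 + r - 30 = (r + 2)*(r^4 - 8*r^3 + 14*r^2 + 8*r - 15) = (r - 3)*(r + 2)*(r^3 - 5*r^2 - r + 5) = (r - 5)*(r - 3)*(r + 2)*(r^2 - 1) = (r - 5)*(r - 3)*(r + 1)*(r + 2)*(r - 1)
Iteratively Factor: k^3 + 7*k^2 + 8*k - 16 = (k + 4)*(k^2 + 3*k - 4) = (k + 4)^2*(k - 1)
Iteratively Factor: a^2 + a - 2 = (a - 1)*(a + 2)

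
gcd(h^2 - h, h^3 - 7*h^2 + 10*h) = h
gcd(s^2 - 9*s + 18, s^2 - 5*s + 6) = s - 3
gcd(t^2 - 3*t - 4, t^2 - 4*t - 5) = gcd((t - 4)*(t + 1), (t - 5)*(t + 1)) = t + 1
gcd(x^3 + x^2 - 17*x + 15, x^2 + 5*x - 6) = x - 1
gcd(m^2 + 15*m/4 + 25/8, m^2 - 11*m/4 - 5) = m + 5/4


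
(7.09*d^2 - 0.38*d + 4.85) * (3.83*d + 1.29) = 27.1547*d^3 + 7.6907*d^2 + 18.0853*d + 6.2565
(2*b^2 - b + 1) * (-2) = -4*b^2 + 2*b - 2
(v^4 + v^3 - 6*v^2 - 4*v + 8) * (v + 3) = v^5 + 4*v^4 - 3*v^3 - 22*v^2 - 4*v + 24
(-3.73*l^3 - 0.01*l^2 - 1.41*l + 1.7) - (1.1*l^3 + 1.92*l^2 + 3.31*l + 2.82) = -4.83*l^3 - 1.93*l^2 - 4.72*l - 1.12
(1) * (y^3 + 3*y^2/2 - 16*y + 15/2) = y^3 + 3*y^2/2 - 16*y + 15/2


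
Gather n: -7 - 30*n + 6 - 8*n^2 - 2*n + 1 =-8*n^2 - 32*n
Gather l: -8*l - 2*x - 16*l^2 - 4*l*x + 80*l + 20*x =-16*l^2 + l*(72 - 4*x) + 18*x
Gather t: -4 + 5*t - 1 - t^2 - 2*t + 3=-t^2 + 3*t - 2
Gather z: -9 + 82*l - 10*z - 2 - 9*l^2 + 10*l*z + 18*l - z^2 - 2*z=-9*l^2 + 100*l - z^2 + z*(10*l - 12) - 11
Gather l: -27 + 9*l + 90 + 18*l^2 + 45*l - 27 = 18*l^2 + 54*l + 36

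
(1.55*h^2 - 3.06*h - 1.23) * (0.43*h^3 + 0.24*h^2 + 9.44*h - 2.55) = 0.6665*h^5 - 0.9438*h^4 + 13.3687*h^3 - 33.1341*h^2 - 3.8082*h + 3.1365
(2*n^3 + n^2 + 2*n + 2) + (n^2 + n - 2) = 2*n^3 + 2*n^2 + 3*n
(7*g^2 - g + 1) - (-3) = 7*g^2 - g + 4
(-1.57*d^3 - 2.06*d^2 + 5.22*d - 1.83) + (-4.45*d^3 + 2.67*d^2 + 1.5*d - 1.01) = -6.02*d^3 + 0.61*d^2 + 6.72*d - 2.84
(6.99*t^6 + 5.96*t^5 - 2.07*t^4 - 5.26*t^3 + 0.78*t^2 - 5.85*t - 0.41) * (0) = 0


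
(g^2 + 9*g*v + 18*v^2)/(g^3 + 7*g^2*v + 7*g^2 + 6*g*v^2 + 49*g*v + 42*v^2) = (g + 3*v)/(g^2 + g*v + 7*g + 7*v)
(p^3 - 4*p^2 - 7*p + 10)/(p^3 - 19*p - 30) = (p - 1)/(p + 3)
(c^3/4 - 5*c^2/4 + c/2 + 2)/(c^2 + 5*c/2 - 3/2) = (c^3 - 5*c^2 + 2*c + 8)/(2*(2*c^2 + 5*c - 3))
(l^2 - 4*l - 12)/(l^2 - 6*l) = (l + 2)/l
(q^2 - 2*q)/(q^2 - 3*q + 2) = q/(q - 1)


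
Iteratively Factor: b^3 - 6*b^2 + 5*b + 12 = (b - 4)*(b^2 - 2*b - 3) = (b - 4)*(b + 1)*(b - 3)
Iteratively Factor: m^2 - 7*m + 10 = (m - 2)*(m - 5)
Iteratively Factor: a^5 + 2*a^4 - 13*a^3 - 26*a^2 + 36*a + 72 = (a + 2)*(a^4 - 13*a^2 + 36) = (a + 2)*(a + 3)*(a^3 - 3*a^2 - 4*a + 12) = (a + 2)^2*(a + 3)*(a^2 - 5*a + 6) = (a - 2)*(a + 2)^2*(a + 3)*(a - 3)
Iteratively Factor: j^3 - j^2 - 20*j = (j)*(j^2 - j - 20) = j*(j + 4)*(j - 5)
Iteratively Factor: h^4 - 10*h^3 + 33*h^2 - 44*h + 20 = (h - 2)*(h^3 - 8*h^2 + 17*h - 10) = (h - 5)*(h - 2)*(h^2 - 3*h + 2) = (h - 5)*(h - 2)^2*(h - 1)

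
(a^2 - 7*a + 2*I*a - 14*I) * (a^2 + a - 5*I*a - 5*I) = a^4 - 6*a^3 - 3*I*a^3 + 3*a^2 + 18*I*a^2 - 60*a + 21*I*a - 70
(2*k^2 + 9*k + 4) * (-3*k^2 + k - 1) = -6*k^4 - 25*k^3 - 5*k^2 - 5*k - 4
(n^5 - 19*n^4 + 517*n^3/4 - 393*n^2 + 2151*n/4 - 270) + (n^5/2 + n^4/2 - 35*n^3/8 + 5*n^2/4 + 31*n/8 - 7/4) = 3*n^5/2 - 37*n^4/2 + 999*n^3/8 - 1567*n^2/4 + 4333*n/8 - 1087/4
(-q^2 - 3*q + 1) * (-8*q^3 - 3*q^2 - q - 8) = 8*q^5 + 27*q^4 + 2*q^3 + 8*q^2 + 23*q - 8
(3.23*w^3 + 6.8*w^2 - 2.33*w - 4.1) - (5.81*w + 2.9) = 3.23*w^3 + 6.8*w^2 - 8.14*w - 7.0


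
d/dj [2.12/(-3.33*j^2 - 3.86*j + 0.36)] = (14.1192*j + 8.1832)/(3.33*j^2 + 3.86*j - 0.36)^2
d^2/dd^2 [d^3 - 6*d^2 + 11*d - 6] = 6*d - 12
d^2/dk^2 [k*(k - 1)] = 2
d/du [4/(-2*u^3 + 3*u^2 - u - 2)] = 4*(6*u^2 - 6*u + 1)/(2*u^3 - 3*u^2 + u + 2)^2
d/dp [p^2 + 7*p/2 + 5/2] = 2*p + 7/2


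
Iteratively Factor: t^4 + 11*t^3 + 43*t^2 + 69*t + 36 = (t + 3)*(t^3 + 8*t^2 + 19*t + 12) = (t + 3)*(t + 4)*(t^2 + 4*t + 3) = (t + 1)*(t + 3)*(t + 4)*(t + 3)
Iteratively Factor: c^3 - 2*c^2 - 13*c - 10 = (c + 1)*(c^2 - 3*c - 10) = (c + 1)*(c + 2)*(c - 5)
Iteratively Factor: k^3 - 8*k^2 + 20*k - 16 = (k - 2)*(k^2 - 6*k + 8) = (k - 4)*(k - 2)*(k - 2)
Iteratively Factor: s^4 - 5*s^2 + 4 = (s - 1)*(s^3 + s^2 - 4*s - 4) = (s - 2)*(s - 1)*(s^2 + 3*s + 2) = (s - 2)*(s - 1)*(s + 2)*(s + 1)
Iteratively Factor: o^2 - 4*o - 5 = (o + 1)*(o - 5)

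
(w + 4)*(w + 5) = w^2 + 9*w + 20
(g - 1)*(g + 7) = g^2 + 6*g - 7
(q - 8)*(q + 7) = q^2 - q - 56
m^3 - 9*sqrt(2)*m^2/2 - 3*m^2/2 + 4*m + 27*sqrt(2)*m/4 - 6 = (m - 3/2)*(m - 4*sqrt(2))*(m - sqrt(2)/2)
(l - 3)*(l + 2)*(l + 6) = l^3 + 5*l^2 - 12*l - 36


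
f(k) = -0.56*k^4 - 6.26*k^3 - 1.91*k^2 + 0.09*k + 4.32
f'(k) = -2.24*k^3 - 18.78*k^2 - 3.82*k + 0.09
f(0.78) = 0.05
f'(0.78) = -15.38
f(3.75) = -463.06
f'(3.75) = -396.45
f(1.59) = -29.11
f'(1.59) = -62.47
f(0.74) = 0.64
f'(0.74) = -13.93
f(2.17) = -80.86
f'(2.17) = -119.52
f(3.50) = -371.20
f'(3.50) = -339.38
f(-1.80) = 28.60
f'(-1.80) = -40.82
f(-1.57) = 20.29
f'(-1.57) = -31.53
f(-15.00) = -7649.28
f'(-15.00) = 3391.89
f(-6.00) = 561.42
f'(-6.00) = -169.23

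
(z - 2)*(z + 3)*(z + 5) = z^3 + 6*z^2 - z - 30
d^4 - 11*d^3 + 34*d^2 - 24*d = d*(d - 6)*(d - 4)*(d - 1)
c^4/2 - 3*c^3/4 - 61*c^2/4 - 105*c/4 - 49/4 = (c/2 + 1/2)*(c - 7)*(c + 1)*(c + 7/2)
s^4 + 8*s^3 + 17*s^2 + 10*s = s*(s + 1)*(s + 2)*(s + 5)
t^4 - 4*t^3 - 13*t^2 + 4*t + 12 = (t - 6)*(t - 1)*(t + 1)*(t + 2)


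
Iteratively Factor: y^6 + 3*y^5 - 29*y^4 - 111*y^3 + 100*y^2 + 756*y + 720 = (y + 2)*(y^5 + y^4 - 31*y^3 - 49*y^2 + 198*y + 360) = (y + 2)*(y + 3)*(y^4 - 2*y^3 - 25*y^2 + 26*y + 120) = (y + 2)^2*(y + 3)*(y^3 - 4*y^2 - 17*y + 60) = (y - 3)*(y + 2)^2*(y + 3)*(y^2 - y - 20) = (y - 5)*(y - 3)*(y + 2)^2*(y + 3)*(y + 4)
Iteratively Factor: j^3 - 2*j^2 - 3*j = (j + 1)*(j^2 - 3*j) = j*(j + 1)*(j - 3)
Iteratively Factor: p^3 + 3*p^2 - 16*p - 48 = (p - 4)*(p^2 + 7*p + 12) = (p - 4)*(p + 4)*(p + 3)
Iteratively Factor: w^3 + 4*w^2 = (w + 4)*(w^2) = w*(w + 4)*(w)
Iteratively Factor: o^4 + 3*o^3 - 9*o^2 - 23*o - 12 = (o + 1)*(o^3 + 2*o^2 - 11*o - 12) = (o + 1)*(o + 4)*(o^2 - 2*o - 3) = (o + 1)^2*(o + 4)*(o - 3)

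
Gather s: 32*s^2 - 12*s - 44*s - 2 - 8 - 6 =32*s^2 - 56*s - 16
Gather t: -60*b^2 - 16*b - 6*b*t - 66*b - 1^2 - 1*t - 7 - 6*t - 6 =-60*b^2 - 82*b + t*(-6*b - 7) - 14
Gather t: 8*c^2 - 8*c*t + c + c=8*c^2 - 8*c*t + 2*c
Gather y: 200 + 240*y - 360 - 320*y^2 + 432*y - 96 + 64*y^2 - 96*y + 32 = -256*y^2 + 576*y - 224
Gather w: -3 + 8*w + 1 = 8*w - 2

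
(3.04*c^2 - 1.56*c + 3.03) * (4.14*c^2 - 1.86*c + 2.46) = 12.5856*c^4 - 12.1128*c^3 + 22.9242*c^2 - 9.4734*c + 7.4538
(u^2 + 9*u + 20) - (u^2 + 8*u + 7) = u + 13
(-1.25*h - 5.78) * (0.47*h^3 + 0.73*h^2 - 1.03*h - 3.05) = -0.5875*h^4 - 3.6291*h^3 - 2.9319*h^2 + 9.7659*h + 17.629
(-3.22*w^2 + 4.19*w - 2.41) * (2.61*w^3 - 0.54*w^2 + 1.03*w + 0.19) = -8.4042*w^5 + 12.6747*w^4 - 11.8693*w^3 + 5.0053*w^2 - 1.6862*w - 0.4579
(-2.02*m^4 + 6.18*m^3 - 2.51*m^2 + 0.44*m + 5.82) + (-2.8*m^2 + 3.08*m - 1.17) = -2.02*m^4 + 6.18*m^3 - 5.31*m^2 + 3.52*m + 4.65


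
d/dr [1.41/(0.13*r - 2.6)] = -0.1833/(0.13*r - 2.6)^2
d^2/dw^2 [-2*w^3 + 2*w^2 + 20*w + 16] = 4 - 12*w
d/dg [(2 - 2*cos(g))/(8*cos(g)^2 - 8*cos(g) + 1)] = 2*(-8*cos(g)^2 + 16*cos(g) - 7)*sin(g)/(8*sin(g)^2 + 8*cos(g) - 9)^2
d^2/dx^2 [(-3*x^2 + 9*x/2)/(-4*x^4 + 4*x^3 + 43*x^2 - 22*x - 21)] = 3*(96*x^8 - 384*x^7 + 760*x^6 + 348*x^5 - 2244*x^4 - 223*x^3 + 3906*x^2 - 8127*x + 2268)/(64*x^12 - 192*x^11 - 1872*x^10 + 5120*x^9 + 19020*x^8 - 45852*x^7 - 71659*x^6 + 148986*x^5 + 48255*x^4 - 113840*x^3 - 26397*x^2 + 29106*x + 9261)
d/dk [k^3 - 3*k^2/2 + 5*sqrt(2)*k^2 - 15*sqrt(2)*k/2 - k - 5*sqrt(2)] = 3*k^2 - 3*k + 10*sqrt(2)*k - 15*sqrt(2)/2 - 1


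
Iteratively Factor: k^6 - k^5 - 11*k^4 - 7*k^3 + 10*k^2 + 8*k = (k - 1)*(k^5 - 11*k^3 - 18*k^2 - 8*k) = (k - 1)*(k + 1)*(k^4 - k^3 - 10*k^2 - 8*k) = k*(k - 1)*(k + 1)*(k^3 - k^2 - 10*k - 8) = k*(k - 1)*(k + 1)*(k + 2)*(k^2 - 3*k - 4) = k*(k - 4)*(k - 1)*(k + 1)*(k + 2)*(k + 1)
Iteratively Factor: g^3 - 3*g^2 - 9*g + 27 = (g + 3)*(g^2 - 6*g + 9) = (g - 3)*(g + 3)*(g - 3)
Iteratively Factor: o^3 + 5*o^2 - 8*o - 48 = (o + 4)*(o^2 + o - 12) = (o - 3)*(o + 4)*(o + 4)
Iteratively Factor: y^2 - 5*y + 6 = (y - 2)*(y - 3)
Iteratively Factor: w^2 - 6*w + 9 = (w - 3)*(w - 3)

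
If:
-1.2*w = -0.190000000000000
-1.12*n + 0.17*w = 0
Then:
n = 0.02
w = 0.16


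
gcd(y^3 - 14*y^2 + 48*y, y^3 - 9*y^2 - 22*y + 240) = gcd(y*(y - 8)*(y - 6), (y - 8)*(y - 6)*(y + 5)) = y^2 - 14*y + 48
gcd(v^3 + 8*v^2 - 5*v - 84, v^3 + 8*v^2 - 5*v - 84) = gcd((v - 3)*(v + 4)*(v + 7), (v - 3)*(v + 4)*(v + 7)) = v^3 + 8*v^2 - 5*v - 84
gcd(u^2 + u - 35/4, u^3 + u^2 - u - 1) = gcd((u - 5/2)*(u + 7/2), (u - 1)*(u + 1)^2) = 1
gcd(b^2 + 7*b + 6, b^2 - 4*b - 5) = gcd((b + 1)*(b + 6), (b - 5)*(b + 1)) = b + 1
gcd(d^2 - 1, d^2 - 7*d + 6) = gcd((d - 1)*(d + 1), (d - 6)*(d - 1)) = d - 1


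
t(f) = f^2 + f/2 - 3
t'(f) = 2*f + 1/2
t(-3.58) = 8.03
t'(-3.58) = -6.66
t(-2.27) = 1.02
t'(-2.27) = -4.04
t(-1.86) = -0.47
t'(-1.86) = -3.22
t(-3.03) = 4.67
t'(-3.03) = -5.56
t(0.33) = -2.73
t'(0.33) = 1.16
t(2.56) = 4.83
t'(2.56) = 5.62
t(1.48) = -0.07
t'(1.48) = 3.46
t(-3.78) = 9.40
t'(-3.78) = -7.06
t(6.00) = 36.00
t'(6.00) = 12.50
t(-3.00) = 4.50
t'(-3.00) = -5.50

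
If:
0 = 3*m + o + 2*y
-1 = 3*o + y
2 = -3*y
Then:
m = 13/27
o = -1/9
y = -2/3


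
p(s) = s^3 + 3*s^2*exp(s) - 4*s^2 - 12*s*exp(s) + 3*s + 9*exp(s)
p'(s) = 3*s^2*exp(s) + 3*s^2 - 6*s*exp(s) - 8*s - 3*exp(s) + 3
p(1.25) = -5.13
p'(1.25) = -22.60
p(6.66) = 48646.71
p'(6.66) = 70415.73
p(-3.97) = -135.56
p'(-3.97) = 83.33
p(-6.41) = -446.61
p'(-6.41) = 177.81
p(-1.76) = -16.34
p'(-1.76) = 29.27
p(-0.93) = 1.92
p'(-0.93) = 15.08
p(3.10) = 14.64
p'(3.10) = 167.52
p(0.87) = 2.22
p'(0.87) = -15.89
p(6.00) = 18244.30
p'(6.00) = 27899.59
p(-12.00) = -2340.00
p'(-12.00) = 531.00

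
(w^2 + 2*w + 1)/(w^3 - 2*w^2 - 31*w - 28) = (w + 1)/(w^2 - 3*w - 28)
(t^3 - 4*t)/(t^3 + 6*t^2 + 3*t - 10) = t*(t - 2)/(t^2 + 4*t - 5)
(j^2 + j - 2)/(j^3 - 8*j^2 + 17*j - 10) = (j + 2)/(j^2 - 7*j + 10)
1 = 1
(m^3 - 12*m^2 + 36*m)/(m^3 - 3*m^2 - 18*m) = (m - 6)/(m + 3)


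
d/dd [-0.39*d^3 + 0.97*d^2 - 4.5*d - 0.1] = -1.17*d^2 + 1.94*d - 4.5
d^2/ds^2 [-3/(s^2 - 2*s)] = 6*(s*(s - 2) - 4*(s - 1)^2)/(s^3*(s - 2)^3)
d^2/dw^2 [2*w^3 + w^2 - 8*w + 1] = 12*w + 2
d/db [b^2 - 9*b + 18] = 2*b - 9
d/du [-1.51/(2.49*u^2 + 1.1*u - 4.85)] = (7.5198*u + 1.661)/(2.49*u^2 + 1.1*u - 4.85)^2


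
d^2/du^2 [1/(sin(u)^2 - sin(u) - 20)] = (4*sin(u)^4 - 3*sin(u)^3 + 75*sin(u)^2 - 14*sin(u) - 42)/(sin(u) + cos(u)^2 + 19)^3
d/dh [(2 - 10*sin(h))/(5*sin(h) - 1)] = 0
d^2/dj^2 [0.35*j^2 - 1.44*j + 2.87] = 0.700000000000000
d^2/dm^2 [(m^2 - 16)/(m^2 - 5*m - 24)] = 2*(5*m^3 + 24*m^2 + 240*m - 208)/(m^6 - 15*m^5 + 3*m^4 + 595*m^3 - 72*m^2 - 8640*m - 13824)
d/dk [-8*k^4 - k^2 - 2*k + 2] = -32*k^3 - 2*k - 2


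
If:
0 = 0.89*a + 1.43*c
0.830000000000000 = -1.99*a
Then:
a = -0.42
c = 0.26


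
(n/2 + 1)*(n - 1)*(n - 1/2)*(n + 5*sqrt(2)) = n^4/2 + n^3/4 + 5*sqrt(2)*n^3/2 - 5*n^2/4 + 5*sqrt(2)*n^2/4 - 25*sqrt(2)*n/4 + n/2 + 5*sqrt(2)/2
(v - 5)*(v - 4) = v^2 - 9*v + 20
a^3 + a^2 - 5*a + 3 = (a - 1)^2*(a + 3)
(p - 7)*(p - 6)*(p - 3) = p^3 - 16*p^2 + 81*p - 126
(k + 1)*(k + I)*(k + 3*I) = k^3 + k^2 + 4*I*k^2 - 3*k + 4*I*k - 3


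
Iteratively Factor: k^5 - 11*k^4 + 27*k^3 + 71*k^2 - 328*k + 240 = (k - 4)*(k^4 - 7*k^3 - k^2 + 67*k - 60) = (k - 5)*(k - 4)*(k^3 - 2*k^2 - 11*k + 12) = (k - 5)*(k - 4)^2*(k^2 + 2*k - 3) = (k - 5)*(k - 4)^2*(k - 1)*(k + 3)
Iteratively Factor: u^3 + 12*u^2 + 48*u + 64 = (u + 4)*(u^2 + 8*u + 16) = (u + 4)^2*(u + 4)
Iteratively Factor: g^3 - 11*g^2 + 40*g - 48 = (g - 4)*(g^2 - 7*g + 12) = (g - 4)^2*(g - 3)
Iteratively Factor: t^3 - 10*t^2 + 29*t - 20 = (t - 5)*(t^2 - 5*t + 4) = (t - 5)*(t - 4)*(t - 1)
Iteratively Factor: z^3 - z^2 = (z - 1)*(z^2) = z*(z - 1)*(z)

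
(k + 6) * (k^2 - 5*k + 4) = k^3 + k^2 - 26*k + 24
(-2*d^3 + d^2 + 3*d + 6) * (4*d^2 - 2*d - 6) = -8*d^5 + 8*d^4 + 22*d^3 + 12*d^2 - 30*d - 36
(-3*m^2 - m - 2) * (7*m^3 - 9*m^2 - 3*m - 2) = -21*m^5 + 20*m^4 + 4*m^3 + 27*m^2 + 8*m + 4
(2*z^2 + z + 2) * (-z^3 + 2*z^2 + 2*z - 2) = -2*z^5 + 3*z^4 + 4*z^3 + 2*z^2 + 2*z - 4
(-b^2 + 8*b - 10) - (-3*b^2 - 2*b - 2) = 2*b^2 + 10*b - 8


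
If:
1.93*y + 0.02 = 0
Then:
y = -0.01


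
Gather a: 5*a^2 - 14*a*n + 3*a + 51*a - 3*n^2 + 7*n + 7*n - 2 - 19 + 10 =5*a^2 + a*(54 - 14*n) - 3*n^2 + 14*n - 11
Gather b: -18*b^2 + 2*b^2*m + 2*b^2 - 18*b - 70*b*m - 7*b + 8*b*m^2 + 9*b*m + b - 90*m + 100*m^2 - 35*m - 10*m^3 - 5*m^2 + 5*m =b^2*(2*m - 16) + b*(8*m^2 - 61*m - 24) - 10*m^3 + 95*m^2 - 120*m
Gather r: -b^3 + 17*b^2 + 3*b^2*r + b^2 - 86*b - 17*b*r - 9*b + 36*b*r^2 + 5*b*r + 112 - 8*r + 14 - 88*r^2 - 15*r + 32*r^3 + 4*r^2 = -b^3 + 18*b^2 - 95*b + 32*r^3 + r^2*(36*b - 84) + r*(3*b^2 - 12*b - 23) + 126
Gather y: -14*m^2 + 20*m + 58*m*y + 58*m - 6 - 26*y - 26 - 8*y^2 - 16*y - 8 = -14*m^2 + 78*m - 8*y^2 + y*(58*m - 42) - 40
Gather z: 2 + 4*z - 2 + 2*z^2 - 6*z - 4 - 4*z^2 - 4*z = -2*z^2 - 6*z - 4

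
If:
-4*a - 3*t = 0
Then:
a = -3*t/4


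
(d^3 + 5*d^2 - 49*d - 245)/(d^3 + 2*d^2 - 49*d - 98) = (d + 5)/(d + 2)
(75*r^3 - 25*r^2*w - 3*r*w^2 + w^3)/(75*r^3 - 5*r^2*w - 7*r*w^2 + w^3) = (15*r^2 - 2*r*w - w^2)/(15*r^2 + 2*r*w - w^2)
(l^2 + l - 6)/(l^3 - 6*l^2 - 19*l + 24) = (l - 2)/(l^2 - 9*l + 8)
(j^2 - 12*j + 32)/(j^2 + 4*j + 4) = (j^2 - 12*j + 32)/(j^2 + 4*j + 4)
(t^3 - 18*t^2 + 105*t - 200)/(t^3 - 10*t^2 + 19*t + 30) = (t^2 - 13*t + 40)/(t^2 - 5*t - 6)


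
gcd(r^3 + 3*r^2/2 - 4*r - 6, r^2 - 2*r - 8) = r + 2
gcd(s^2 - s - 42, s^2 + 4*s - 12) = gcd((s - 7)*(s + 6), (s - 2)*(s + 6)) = s + 6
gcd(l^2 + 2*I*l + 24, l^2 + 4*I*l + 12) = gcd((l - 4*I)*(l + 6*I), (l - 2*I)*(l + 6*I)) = l + 6*I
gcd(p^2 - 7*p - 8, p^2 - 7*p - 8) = p^2 - 7*p - 8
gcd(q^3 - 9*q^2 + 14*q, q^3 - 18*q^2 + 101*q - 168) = q - 7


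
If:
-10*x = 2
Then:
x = -1/5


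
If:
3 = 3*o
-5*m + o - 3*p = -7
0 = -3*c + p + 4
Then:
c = p/3 + 4/3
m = 8/5 - 3*p/5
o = 1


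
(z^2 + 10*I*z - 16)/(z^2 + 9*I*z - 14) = (z + 8*I)/(z + 7*I)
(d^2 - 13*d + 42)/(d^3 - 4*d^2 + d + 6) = (d^2 - 13*d + 42)/(d^3 - 4*d^2 + d + 6)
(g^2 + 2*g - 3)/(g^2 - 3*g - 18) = (g - 1)/(g - 6)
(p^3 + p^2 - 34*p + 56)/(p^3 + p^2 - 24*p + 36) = (p^2 + 3*p - 28)/(p^2 + 3*p - 18)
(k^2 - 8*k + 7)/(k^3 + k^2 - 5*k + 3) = (k - 7)/(k^2 + 2*k - 3)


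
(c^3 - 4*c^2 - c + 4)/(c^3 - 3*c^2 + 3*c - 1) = (c^2 - 3*c - 4)/(c^2 - 2*c + 1)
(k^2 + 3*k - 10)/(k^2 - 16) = (k^2 + 3*k - 10)/(k^2 - 16)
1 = 1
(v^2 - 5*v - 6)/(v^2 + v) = (v - 6)/v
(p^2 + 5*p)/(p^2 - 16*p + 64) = p*(p + 5)/(p^2 - 16*p + 64)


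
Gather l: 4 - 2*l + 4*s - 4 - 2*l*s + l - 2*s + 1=l*(-2*s - 1) + 2*s + 1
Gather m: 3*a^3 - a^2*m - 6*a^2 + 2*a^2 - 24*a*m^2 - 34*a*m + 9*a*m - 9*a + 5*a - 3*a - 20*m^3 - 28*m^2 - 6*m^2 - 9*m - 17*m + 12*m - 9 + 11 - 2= 3*a^3 - 4*a^2 - 7*a - 20*m^3 + m^2*(-24*a - 34) + m*(-a^2 - 25*a - 14)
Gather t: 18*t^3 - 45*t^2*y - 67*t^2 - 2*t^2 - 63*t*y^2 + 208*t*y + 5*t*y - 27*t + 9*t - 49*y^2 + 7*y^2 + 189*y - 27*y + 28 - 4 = 18*t^3 + t^2*(-45*y - 69) + t*(-63*y^2 + 213*y - 18) - 42*y^2 + 162*y + 24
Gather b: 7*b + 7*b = 14*b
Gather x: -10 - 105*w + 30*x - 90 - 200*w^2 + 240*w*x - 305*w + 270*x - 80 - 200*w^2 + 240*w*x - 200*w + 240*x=-400*w^2 - 610*w + x*(480*w + 540) - 180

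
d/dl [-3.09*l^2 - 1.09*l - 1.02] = -6.18*l - 1.09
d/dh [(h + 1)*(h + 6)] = 2*h + 7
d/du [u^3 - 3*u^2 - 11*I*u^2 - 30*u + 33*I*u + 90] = 3*u^2 - 6*u - 22*I*u - 30 + 33*I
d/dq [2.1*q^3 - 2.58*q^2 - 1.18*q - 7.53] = 6.3*q^2 - 5.16*q - 1.18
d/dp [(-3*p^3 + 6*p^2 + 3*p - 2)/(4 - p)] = 2*(3*p^3 - 21*p^2 + 24*p + 5)/(p^2 - 8*p + 16)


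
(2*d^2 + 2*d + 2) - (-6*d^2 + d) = 8*d^2 + d + 2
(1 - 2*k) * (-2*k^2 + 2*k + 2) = 4*k^3 - 6*k^2 - 2*k + 2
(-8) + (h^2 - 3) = h^2 - 11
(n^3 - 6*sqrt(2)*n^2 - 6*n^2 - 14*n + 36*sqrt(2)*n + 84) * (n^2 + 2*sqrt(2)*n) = n^5 - 6*n^4 - 4*sqrt(2)*n^4 - 38*n^3 + 24*sqrt(2)*n^3 - 28*sqrt(2)*n^2 + 228*n^2 + 168*sqrt(2)*n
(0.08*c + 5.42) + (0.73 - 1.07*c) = 6.15 - 0.99*c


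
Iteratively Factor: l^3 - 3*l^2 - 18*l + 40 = (l + 4)*(l^2 - 7*l + 10) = (l - 2)*(l + 4)*(l - 5)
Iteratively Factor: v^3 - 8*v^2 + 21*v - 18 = (v - 2)*(v^2 - 6*v + 9) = (v - 3)*(v - 2)*(v - 3)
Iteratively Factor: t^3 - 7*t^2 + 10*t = (t)*(t^2 - 7*t + 10) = t*(t - 5)*(t - 2)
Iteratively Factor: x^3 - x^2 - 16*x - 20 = (x - 5)*(x^2 + 4*x + 4) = (x - 5)*(x + 2)*(x + 2)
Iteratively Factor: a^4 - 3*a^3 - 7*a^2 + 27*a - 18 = (a + 3)*(a^3 - 6*a^2 + 11*a - 6) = (a - 2)*(a + 3)*(a^2 - 4*a + 3) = (a - 2)*(a - 1)*(a + 3)*(a - 3)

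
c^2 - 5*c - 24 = (c - 8)*(c + 3)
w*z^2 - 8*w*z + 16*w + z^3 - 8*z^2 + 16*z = (w + z)*(z - 4)^2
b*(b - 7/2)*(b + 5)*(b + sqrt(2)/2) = b^4 + sqrt(2)*b^3/2 + 3*b^3/2 - 35*b^2/2 + 3*sqrt(2)*b^2/4 - 35*sqrt(2)*b/4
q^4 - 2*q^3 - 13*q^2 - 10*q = q*(q - 5)*(q + 1)*(q + 2)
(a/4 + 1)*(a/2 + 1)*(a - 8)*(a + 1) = a^4/8 - a^3/8 - 21*a^2/4 - 13*a - 8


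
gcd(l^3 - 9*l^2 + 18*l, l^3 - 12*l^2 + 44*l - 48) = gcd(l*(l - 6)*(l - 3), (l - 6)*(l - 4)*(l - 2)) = l - 6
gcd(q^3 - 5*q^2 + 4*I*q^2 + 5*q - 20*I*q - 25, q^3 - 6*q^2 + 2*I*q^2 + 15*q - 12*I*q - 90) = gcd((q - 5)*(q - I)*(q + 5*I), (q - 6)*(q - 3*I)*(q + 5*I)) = q + 5*I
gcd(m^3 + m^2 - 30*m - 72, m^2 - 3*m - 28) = m + 4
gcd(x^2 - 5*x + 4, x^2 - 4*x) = x - 4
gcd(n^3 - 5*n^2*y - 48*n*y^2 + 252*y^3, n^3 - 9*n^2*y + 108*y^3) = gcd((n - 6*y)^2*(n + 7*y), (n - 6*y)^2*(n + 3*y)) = n^2 - 12*n*y + 36*y^2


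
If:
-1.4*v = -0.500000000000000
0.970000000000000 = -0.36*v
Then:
No Solution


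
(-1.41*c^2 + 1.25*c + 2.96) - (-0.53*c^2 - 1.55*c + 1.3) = -0.88*c^2 + 2.8*c + 1.66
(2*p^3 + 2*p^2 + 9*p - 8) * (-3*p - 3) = -6*p^4 - 12*p^3 - 33*p^2 - 3*p + 24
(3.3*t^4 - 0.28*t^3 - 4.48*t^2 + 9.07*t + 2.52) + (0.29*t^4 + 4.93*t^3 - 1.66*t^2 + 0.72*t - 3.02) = 3.59*t^4 + 4.65*t^3 - 6.14*t^2 + 9.79*t - 0.5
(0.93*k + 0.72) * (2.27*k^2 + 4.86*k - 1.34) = 2.1111*k^3 + 6.1542*k^2 + 2.253*k - 0.9648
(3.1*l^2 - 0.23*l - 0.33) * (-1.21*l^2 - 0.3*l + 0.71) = -3.751*l^4 - 0.6517*l^3 + 2.6693*l^2 - 0.0643*l - 0.2343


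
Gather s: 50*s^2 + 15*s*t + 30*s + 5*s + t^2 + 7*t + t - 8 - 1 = 50*s^2 + s*(15*t + 35) + t^2 + 8*t - 9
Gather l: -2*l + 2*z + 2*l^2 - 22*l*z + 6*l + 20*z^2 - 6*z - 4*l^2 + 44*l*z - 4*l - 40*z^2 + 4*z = -2*l^2 + 22*l*z - 20*z^2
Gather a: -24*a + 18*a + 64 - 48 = 16 - 6*a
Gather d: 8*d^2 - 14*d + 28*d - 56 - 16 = 8*d^2 + 14*d - 72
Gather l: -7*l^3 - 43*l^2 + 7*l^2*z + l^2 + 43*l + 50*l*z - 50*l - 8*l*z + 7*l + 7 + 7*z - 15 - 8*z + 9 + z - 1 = -7*l^3 + l^2*(7*z - 42) + 42*l*z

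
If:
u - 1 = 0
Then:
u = 1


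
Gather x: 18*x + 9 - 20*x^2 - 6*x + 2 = -20*x^2 + 12*x + 11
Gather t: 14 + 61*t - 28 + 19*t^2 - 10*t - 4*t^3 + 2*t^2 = -4*t^3 + 21*t^2 + 51*t - 14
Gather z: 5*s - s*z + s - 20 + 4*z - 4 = 6*s + z*(4 - s) - 24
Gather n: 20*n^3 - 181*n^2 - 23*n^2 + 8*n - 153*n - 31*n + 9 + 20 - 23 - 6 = 20*n^3 - 204*n^2 - 176*n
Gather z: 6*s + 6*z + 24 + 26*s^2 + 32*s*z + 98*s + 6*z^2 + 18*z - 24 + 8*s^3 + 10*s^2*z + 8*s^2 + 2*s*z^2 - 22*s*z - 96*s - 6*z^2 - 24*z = 8*s^3 + 34*s^2 + 2*s*z^2 + 8*s + z*(10*s^2 + 10*s)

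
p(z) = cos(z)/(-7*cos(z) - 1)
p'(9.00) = 0.01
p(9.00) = -0.17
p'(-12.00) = 0.01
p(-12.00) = -0.12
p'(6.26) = -0.00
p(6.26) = -0.12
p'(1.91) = 0.53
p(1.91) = -0.25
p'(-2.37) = -0.04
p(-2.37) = -0.18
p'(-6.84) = -0.01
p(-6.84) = -0.12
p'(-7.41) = -0.06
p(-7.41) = -0.11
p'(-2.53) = -0.03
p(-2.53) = -0.17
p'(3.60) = -0.02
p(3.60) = -0.17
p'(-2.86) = -0.01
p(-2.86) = -0.17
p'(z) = -sin(z)/(-7*cos(z) - 1) - 7*sin(z)*cos(z)/(-7*cos(z) - 1)^2 = sin(z)/(7*cos(z) + 1)^2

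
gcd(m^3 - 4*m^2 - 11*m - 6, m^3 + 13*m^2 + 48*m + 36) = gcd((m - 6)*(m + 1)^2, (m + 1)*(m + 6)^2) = m + 1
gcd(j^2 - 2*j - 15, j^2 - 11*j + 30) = j - 5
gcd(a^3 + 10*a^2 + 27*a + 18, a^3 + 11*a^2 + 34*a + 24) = a^2 + 7*a + 6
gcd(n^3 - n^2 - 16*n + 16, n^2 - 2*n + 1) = n - 1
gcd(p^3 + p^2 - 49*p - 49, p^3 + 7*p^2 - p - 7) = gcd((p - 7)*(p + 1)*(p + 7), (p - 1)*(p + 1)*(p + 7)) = p^2 + 8*p + 7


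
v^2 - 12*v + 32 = (v - 8)*(v - 4)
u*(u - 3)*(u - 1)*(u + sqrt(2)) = u^4 - 4*u^3 + sqrt(2)*u^3 - 4*sqrt(2)*u^2 + 3*u^2 + 3*sqrt(2)*u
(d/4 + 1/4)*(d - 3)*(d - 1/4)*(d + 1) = d^4/4 - 5*d^3/16 - 19*d^2/16 - 7*d/16 + 3/16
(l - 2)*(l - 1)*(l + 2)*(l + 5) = l^4 + 4*l^3 - 9*l^2 - 16*l + 20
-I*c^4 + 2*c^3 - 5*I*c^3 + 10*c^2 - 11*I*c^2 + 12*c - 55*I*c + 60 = (c + 5)*(c - 3*I)*(c + 4*I)*(-I*c + 1)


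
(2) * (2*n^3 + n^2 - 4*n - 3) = 4*n^3 + 2*n^2 - 8*n - 6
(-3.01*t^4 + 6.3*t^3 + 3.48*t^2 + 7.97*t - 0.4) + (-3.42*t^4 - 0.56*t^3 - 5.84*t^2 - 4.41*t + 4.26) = -6.43*t^4 + 5.74*t^3 - 2.36*t^2 + 3.56*t + 3.86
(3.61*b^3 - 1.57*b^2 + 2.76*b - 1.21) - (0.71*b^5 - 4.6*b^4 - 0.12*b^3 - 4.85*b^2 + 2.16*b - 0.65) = -0.71*b^5 + 4.6*b^4 + 3.73*b^3 + 3.28*b^2 + 0.6*b - 0.56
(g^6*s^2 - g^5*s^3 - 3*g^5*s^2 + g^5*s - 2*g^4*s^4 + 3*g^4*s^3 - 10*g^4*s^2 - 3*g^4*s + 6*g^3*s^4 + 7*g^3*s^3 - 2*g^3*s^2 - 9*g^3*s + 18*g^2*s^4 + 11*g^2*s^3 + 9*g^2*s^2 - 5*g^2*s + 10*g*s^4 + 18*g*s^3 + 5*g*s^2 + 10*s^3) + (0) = g^6*s^2 - g^5*s^3 - 3*g^5*s^2 + g^5*s - 2*g^4*s^4 + 3*g^4*s^3 - 10*g^4*s^2 - 3*g^4*s + 6*g^3*s^4 + 7*g^3*s^3 - 2*g^3*s^2 - 9*g^3*s + 18*g^2*s^4 + 11*g^2*s^3 + 9*g^2*s^2 - 5*g^2*s + 10*g*s^4 + 18*g*s^3 + 5*g*s^2 + 10*s^3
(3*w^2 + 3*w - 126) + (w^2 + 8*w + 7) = 4*w^2 + 11*w - 119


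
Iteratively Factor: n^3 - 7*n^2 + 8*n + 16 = (n - 4)*(n^2 - 3*n - 4) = (n - 4)*(n + 1)*(n - 4)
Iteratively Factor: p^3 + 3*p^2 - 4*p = (p + 4)*(p^2 - p) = p*(p + 4)*(p - 1)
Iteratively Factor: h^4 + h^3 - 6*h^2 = (h - 2)*(h^3 + 3*h^2) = h*(h - 2)*(h^2 + 3*h) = h*(h - 2)*(h + 3)*(h)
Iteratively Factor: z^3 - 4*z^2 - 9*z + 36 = (z + 3)*(z^2 - 7*z + 12) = (z - 3)*(z + 3)*(z - 4)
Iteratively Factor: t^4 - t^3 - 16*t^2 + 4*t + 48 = (t + 3)*(t^3 - 4*t^2 - 4*t + 16) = (t - 4)*(t + 3)*(t^2 - 4) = (t - 4)*(t - 2)*(t + 3)*(t + 2)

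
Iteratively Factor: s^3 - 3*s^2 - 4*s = (s)*(s^2 - 3*s - 4) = s*(s - 4)*(s + 1)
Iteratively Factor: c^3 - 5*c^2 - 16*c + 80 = (c - 5)*(c^2 - 16) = (c - 5)*(c + 4)*(c - 4)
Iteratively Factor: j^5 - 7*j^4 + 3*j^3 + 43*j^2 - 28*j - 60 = (j + 2)*(j^4 - 9*j^3 + 21*j^2 + j - 30) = (j - 3)*(j + 2)*(j^3 - 6*j^2 + 3*j + 10) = (j - 5)*(j - 3)*(j + 2)*(j^2 - j - 2) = (j - 5)*(j - 3)*(j + 1)*(j + 2)*(j - 2)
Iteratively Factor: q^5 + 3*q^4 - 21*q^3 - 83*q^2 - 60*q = (q - 5)*(q^4 + 8*q^3 + 19*q^2 + 12*q) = (q - 5)*(q + 1)*(q^3 + 7*q^2 + 12*q) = (q - 5)*(q + 1)*(q + 4)*(q^2 + 3*q) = q*(q - 5)*(q + 1)*(q + 4)*(q + 3)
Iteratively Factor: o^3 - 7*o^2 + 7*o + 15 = (o - 3)*(o^2 - 4*o - 5) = (o - 3)*(o + 1)*(o - 5)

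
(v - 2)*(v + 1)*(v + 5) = v^3 + 4*v^2 - 7*v - 10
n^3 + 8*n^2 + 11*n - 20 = (n - 1)*(n + 4)*(n + 5)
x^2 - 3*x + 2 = (x - 2)*(x - 1)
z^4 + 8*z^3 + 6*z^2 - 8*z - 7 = (z - 1)*(z + 1)^2*(z + 7)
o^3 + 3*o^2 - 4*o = o*(o - 1)*(o + 4)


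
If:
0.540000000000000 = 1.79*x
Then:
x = 0.30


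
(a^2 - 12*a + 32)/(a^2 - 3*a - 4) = (a - 8)/(a + 1)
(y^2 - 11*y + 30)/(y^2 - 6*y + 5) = (y - 6)/(y - 1)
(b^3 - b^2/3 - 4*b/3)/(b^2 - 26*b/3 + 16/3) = b*(3*b^2 - b - 4)/(3*b^2 - 26*b + 16)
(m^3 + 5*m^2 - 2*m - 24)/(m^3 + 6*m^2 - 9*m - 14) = (m^2 + 7*m + 12)/(m^2 + 8*m + 7)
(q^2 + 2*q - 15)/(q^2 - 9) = (q + 5)/(q + 3)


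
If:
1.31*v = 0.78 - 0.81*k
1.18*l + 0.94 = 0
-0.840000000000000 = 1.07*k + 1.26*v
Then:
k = -5.47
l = -0.80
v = 3.98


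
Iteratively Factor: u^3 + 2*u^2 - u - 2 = (u - 1)*(u^2 + 3*u + 2) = (u - 1)*(u + 2)*(u + 1)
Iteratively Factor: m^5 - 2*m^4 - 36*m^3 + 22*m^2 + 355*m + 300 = (m - 5)*(m^4 + 3*m^3 - 21*m^2 - 83*m - 60) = (m - 5)*(m + 3)*(m^3 - 21*m - 20) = (m - 5)^2*(m + 3)*(m^2 + 5*m + 4) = (m - 5)^2*(m + 3)*(m + 4)*(m + 1)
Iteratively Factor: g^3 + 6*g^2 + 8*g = (g + 2)*(g^2 + 4*g) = (g + 2)*(g + 4)*(g)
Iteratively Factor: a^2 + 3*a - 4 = (a + 4)*(a - 1)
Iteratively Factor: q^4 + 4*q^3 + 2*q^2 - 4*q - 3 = (q + 3)*(q^3 + q^2 - q - 1) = (q + 1)*(q + 3)*(q^2 - 1) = (q - 1)*(q + 1)*(q + 3)*(q + 1)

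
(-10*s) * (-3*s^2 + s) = 30*s^3 - 10*s^2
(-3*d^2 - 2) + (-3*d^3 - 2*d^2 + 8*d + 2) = -3*d^3 - 5*d^2 + 8*d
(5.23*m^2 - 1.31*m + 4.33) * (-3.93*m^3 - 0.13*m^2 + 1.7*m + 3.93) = -20.5539*m^5 + 4.4684*m^4 - 7.9556*m^3 + 17.764*m^2 + 2.2127*m + 17.0169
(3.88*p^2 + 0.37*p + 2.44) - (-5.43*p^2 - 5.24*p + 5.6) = 9.31*p^2 + 5.61*p - 3.16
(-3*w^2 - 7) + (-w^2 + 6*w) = -4*w^2 + 6*w - 7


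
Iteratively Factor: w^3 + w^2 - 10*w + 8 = (w - 2)*(w^2 + 3*w - 4) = (w - 2)*(w + 4)*(w - 1)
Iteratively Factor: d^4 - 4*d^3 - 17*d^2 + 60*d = (d - 5)*(d^3 + d^2 - 12*d) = (d - 5)*(d - 3)*(d^2 + 4*d) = (d - 5)*(d - 3)*(d + 4)*(d)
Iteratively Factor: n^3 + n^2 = (n + 1)*(n^2) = n*(n + 1)*(n)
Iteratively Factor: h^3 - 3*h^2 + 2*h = (h - 1)*(h^2 - 2*h) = (h - 2)*(h - 1)*(h)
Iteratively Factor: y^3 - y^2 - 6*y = (y - 3)*(y^2 + 2*y) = y*(y - 3)*(y + 2)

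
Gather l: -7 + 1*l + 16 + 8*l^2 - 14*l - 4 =8*l^2 - 13*l + 5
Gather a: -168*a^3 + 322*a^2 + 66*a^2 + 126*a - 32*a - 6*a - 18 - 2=-168*a^3 + 388*a^2 + 88*a - 20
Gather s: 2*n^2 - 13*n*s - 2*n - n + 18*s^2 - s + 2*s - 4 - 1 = 2*n^2 - 3*n + 18*s^2 + s*(1 - 13*n) - 5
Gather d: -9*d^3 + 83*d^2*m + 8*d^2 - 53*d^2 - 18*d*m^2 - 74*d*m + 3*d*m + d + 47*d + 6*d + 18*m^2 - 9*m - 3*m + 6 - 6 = -9*d^3 + d^2*(83*m - 45) + d*(-18*m^2 - 71*m + 54) + 18*m^2 - 12*m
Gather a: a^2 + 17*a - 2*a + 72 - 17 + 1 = a^2 + 15*a + 56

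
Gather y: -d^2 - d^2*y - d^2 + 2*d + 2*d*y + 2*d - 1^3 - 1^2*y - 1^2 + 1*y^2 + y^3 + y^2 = -2*d^2 + 4*d + y^3 + 2*y^2 + y*(-d^2 + 2*d - 1) - 2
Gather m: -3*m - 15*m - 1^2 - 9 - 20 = -18*m - 30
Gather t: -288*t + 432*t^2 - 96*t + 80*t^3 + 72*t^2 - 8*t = 80*t^3 + 504*t^2 - 392*t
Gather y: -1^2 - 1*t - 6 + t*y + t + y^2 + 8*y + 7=y^2 + y*(t + 8)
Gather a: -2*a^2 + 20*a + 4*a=-2*a^2 + 24*a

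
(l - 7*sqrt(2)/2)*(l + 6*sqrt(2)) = l^2 + 5*sqrt(2)*l/2 - 42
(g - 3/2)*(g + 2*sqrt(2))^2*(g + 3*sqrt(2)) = g^4 - 3*g^3/2 + 7*sqrt(2)*g^3 - 21*sqrt(2)*g^2/2 + 32*g^2 - 48*g + 24*sqrt(2)*g - 36*sqrt(2)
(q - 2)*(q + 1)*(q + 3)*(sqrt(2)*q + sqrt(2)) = sqrt(2)*q^4 + 3*sqrt(2)*q^3 - 3*sqrt(2)*q^2 - 11*sqrt(2)*q - 6*sqrt(2)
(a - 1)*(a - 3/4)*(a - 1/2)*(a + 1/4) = a^4 - 2*a^3 + 17*a^2/16 + a/32 - 3/32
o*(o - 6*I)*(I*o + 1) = I*o^3 + 7*o^2 - 6*I*o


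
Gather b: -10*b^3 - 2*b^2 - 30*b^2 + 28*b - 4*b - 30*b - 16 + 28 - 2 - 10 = -10*b^3 - 32*b^2 - 6*b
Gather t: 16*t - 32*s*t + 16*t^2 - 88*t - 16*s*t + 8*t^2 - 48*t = 24*t^2 + t*(-48*s - 120)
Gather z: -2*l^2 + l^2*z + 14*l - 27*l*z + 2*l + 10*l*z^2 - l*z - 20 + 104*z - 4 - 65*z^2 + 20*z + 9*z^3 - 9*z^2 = -2*l^2 + 16*l + 9*z^3 + z^2*(10*l - 74) + z*(l^2 - 28*l + 124) - 24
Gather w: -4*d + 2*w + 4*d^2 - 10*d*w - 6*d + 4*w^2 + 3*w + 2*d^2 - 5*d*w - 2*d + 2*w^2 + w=6*d^2 - 12*d + 6*w^2 + w*(6 - 15*d)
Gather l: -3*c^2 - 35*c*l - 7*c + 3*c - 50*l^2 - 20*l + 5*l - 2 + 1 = -3*c^2 - 4*c - 50*l^2 + l*(-35*c - 15) - 1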